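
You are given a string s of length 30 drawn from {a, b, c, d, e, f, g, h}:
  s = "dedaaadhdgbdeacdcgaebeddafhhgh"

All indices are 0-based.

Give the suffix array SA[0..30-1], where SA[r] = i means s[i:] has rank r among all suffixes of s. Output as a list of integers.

[3, 4, 13, 5, 18, 24, 10, 20, 14, 16, 2, 23, 15, 22, 11, 0, 8, 6, 12, 19, 1, 21, 25, 17, 9, 28, 29, 7, 27, 26]

rank | idx | suffix
   0 |   3 | aaadhdgbdeacdcgaebeddafhhgh
   1 |   4 | aadhdgbdeacdcgaebeddafhhgh
   2 |  13 | acdcgaebeddafhhgh
   3 |   5 | adhdgbdeacdcgaebeddafhhgh
   4 |  18 | aebeddafhhgh
   5 |  24 | afhhgh
   6 |  10 | bdeacdcgaebeddafhhgh
   7 |  20 | beddafhhgh
   8 |  14 | cdcgaebeddafhhgh
   9 |  16 | cgaebeddafhhgh
  10 |   2 | daaadhdgbdeacdcgaebeddafhhgh
  11 |  23 | dafhhgh
  12 |  15 | dcgaebeddafhhgh
  13 |  22 | ddafhhgh
  14 |  11 | deacdcgaebeddafhhgh
  15 |   0 | dedaaadhdgbdeacdcgaebeddafhhgh
  16 |   8 | dgbdeacdcgaebeddafhhgh
  17 |   6 | dhdgbdeacdcgaebeddafhhgh
  18 |  12 | eacdcgaebeddafhhgh
  19 |  19 | ebeddafhhgh
  20 |   1 | edaaadhdgbdeacdcgaebeddafhhgh
  21 |  21 | eddafhhgh
  22 |  25 | fhhgh
  23 |  17 | gaebeddafhhgh
  24 |   9 | gbdeacdcgaebeddafhhgh
  25 |  28 | gh
  26 |  29 | h
  27 |   7 | hdgbdeacdcgaebeddafhhgh
  28 |  27 | hgh
  29 |  26 | hhgh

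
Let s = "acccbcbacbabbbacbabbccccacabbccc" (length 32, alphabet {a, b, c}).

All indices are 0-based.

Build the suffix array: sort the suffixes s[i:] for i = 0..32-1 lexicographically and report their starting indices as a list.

sorted suffixes:
  #0 SA[0]=10  'abbbacbabbccccacabbccc'
  #1 SA[1]=26  'abbccc'
  #2 SA[2]=17  'abbccccacabbccc'
  #3 SA[3]=24  'acabbccc'
  #4 SA[4]=7  'acbabbbacbabbccccacabbccc'
  #5 SA[5]=14  'acbabbccccacabbccc'
  #6 SA[6]=0  'acccbcbacbabbbacbabbccccacabbccc'
  #7 SA[7]=9  'babbbacbabbccccacabbccc'
  #8 SA[8]=16  'babbccccacabbccc'
  #9 SA[9]=6  'bacbabbbacbabbccccacabbccc'
  #10 SA[10]=13  'bacbabbccccacabbccc'
  #11 SA[11]=12  'bbacbabbccccacabbccc'
  #12 SA[12]=11  'bbbacbabbccccacabbccc'
  #13 SA[13]=27  'bbccc'
  #14 SA[14]=18  'bbccccacabbccc'
  #15 SA[15]=4  'bcbacbabbbacbabbccccacabbccc'
  #16 SA[16]=28  'bccc'
  #17 SA[17]=19  'bccccacabbccc'
  #18 SA[18]=31  'c'
  #19 SA[19]=25  'cabbccc'
  #20 SA[20]=23  'cacabbccc'
  #21 SA[21]=8  'cbabbbacbabbccccacabbccc'
  #22 SA[22]=15  'cbabbccccacabbccc'
  #23 SA[23]=5  'cbacbabbbacbabbccccacabbccc'
  #24 SA[24]=3  'cbcbacbabbbacbabbccccacabbccc'
  #25 SA[25]=30  'cc'
  #26 SA[26]=22  'ccacabbccc'
  #27 SA[27]=2  'ccbcbacbabbbacbabbccccacabbccc'
  #28 SA[28]=29  'ccc'
  #29 SA[29]=21  'cccacabbccc'
  #30 SA[30]=1  'cccbcbacbabbbacbabbccccacabbccc'
  #31 SA[31]=20  'ccccacabbccc'

[10, 26, 17, 24, 7, 14, 0, 9, 16, 6, 13, 12, 11, 27, 18, 4, 28, 19, 31, 25, 23, 8, 15, 5, 3, 30, 22, 2, 29, 21, 1, 20]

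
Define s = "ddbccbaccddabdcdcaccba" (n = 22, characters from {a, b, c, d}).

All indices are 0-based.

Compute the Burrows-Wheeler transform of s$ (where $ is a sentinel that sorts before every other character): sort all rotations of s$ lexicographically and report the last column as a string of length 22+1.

abdcbccdadccabadcddcbc$

rank  rotation                 last
    0  $ddbccbaccddabdcdcaccba  a
    1  a$ddbccbaccddabdcdcaccb  b
    2  abdcdcaccba$ddbccbaccdd  d
    3  accba$ddbccbaccddabdcdc  c
    4  accddabdcdcaccba$ddbccb  b
    5  ba$ddbccbaccddabdcdcacc  c
    6  baccddabdcdcaccba$ddbcc  c
    7  bccbaccddabdcdcaccba$dd  d
    8  bdcdcaccba$ddbccbaccdda  a
    9  caccba$ddbccbaccddabdcd  d
   10  cba$ddbccbaccddabdcdcac  c
   11  cbaccddabdcdcaccba$ddbc  c
   12  ccba$ddbccbaccddabdcdca  a
   13  ccbaccddabdcdcaccba$ddb  b
   14  ccddabdcdcaccba$ddbccba  a
   15  cdcaccba$ddbccbaccddabd  d
   16  cddabdcdcaccba$ddbccbac  c
   17  dabdcdcaccba$ddbccbaccd  d
   18  dbccbaccddabdcdcaccba$d  d
   19  dcaccba$ddbccbaccddabdc  c
   20  dcdcaccba$ddbccbaccddab  b
   21  ddabdcdcaccba$ddbccbacc  c
   22  ddbccbaccddabdcdcaccba$  $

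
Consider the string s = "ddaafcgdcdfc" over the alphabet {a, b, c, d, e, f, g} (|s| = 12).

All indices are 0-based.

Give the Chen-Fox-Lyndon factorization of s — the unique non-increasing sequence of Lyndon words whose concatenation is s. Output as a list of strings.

emit factor 1: 'd' (i=0, period=1)
emit factor 2: 'd' (i=1, period=1)
emit factor 3: 'aafcgdcdfc' (i=2, period=10)

["d", "d", "aafcgdcdfc"]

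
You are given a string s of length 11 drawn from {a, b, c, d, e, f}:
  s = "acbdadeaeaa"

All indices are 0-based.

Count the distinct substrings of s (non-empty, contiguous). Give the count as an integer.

59

rank | idx | suffix
   0 |  10 | a
   1 |   9 | aa
   2 |   0 | acbdadeaeaa
   3 |   4 | adeaeaa
   4 |   7 | aeaa
   5 |   2 | bdadeaeaa
   6 |   1 | cbdadeaeaa
   7 |   3 | dadeaeaa
   8 |   5 | deaeaa
   9 |   8 | eaa
  10 |   6 | eaeaa

SA = [10, 9, 0, 4, 7, 2, 1, 3, 5, 8, 6]
[i] adj suffixes → lcp
  [1] 10/9 → 1 ('a')
  [2] 9/0 → 1 ('a')
  [3] 0/4 → 1 ('a')
  [4] 4/7 → 1 ('a')
  [5] 7/2 → 0 ('')
  [6] 2/1 → 0 ('')
  [7] 1/3 → 0 ('')
  [8] 3/5 → 1 ('d')
  [9] 5/8 → 0 ('')
  [10] 8/6 → 2 ('ea')

n(n+1)/2 = 11·12/2 = 66
Σ LCP = 0 + 1 + 1 + 1 + 1 + 0 + 0 + 0 + 1 + 0 + 2 = 7
distinct = 66 − 7 = 59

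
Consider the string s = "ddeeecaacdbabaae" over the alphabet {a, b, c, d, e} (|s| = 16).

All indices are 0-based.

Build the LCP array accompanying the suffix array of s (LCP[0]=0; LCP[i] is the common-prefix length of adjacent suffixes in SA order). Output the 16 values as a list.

rank | idx | suffix
   0 |   6 | aacdbabaae
   1 |  13 | aae
   2 |  11 | abaae
   3 |   7 | acdbabaae
   4 |  14 | ae
   5 |  12 | baae
   6 |  10 | babaae
   7 |   5 | caacdbabaae
   8 |   8 | cdbabaae
   9 |   9 | dbabaae
  10 |   0 | ddeeecaacdbabaae
  11 |   1 | deeecaacdbabaae
  12 |  15 | e
  13 |   4 | ecaacdbabaae
  14 |   3 | eecaacdbabaae
  15 |   2 | eeecaacdbabaae

SA = [6, 13, 11, 7, 14, 12, 10, 5, 8, 9, 0, 1, 15, 4, 3, 2]
i: (SA[i-1],SA[i]) lcp shared
  1: (6,13) 2 'aa'
  2: (13,11) 1 'a'
  3: (11,7) 1 'a'
  4: (7,14) 1 'a'
  5: (14,12) 0 ''
  6: (12,10) 2 'ba'
  7: (10,5) 0 ''
  8: (5,8) 1 'c'
  9: (8,9) 0 ''
  10: (9,0) 1 'd'
  11: (0,1) 1 'd'
  12: (1,15) 0 ''
  13: (15,4) 1 'e'
  14: (4,3) 1 'e'
  15: (3,2) 2 'ee'

[0, 2, 1, 1, 1, 0, 2, 0, 1, 0, 1, 1, 0, 1, 1, 2]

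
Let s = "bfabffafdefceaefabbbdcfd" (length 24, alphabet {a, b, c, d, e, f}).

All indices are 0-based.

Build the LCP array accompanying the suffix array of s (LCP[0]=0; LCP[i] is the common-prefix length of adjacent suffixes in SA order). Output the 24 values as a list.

rank→(start, suffix):
  0 → (16, 'abbbdcfd')
  1 → (2, 'abffafdefceaefabbbdcfd')
  2 → (13, 'aefabbbdcfd')
  3 → (6, 'afdefceaefabbbdcfd')
  4 → (17, 'bbbdcfd')
  5 → (18, 'bbdcfd')
  6 → (19, 'bdcfd')
  7 → (0, 'bfabffafdefceaefabbbdcfd')
  8 → (3, 'bffafdefceaefabbbdcfd')
  9 → (11, 'ceaefabbbdcfd')
  10 → (21, 'cfd')
  11 → (23, 'd')
  12 → (20, 'dcfd')
  13 → (8, 'defceaefabbbdcfd')
  14 → (12, 'eaefabbbdcfd')
  15 → (14, 'efabbbdcfd')
  16 → (9, 'efceaefabbbdcfd')
  17 → (15, 'fabbbdcfd')
  18 → (1, 'fabffafdefceaefabbbdcfd')
  19 → (5, 'fafdefceaefabbbdcfd')
  20 → (10, 'fceaefabbbdcfd')
  21 → (22, 'fd')
  22 → (7, 'fdefceaefabbbdcfd')
  23 → (4, 'ffafdefceaefabbbdcfd')

SA = [16, 2, 13, 6, 17, 18, 19, 0, 3, 11, 21, 23, 20, 8, 12, 14, 9, 15, 1, 5, 10, 22, 7, 4]
rank  pair      lcp
   1  s[16:],s[2:]  2  'ab'
   2  s[2:],s[13:]  1  'a'
   3  s[13:],s[6:]  1  'a'
   4  s[6:],s[17:]  0  ''
   5  s[17:],s[18:]  2  'bb'
   6  s[18:],s[19:]  1  'b'
   7  s[19:],s[0:]  1  'b'
   8  s[0:],s[3:]  2  'bf'
   9  s[3:],s[11:]  0  ''
  10  s[11:],s[21:]  1  'c'
  11  s[21:],s[23:]  0  ''
  12  s[23:],s[20:]  1  'd'
  13  s[20:],s[8:]  1  'd'
  14  s[8:],s[12:]  0  ''
  15  s[12:],s[14:]  1  'e'
  16  s[14:],s[9:]  2  'ef'
  17  s[9:],s[15:]  0  ''
  18  s[15:],s[1:]  3  'fab'
  19  s[1:],s[5:]  2  'fa'
  20  s[5:],s[10:]  1  'f'
  21  s[10:],s[22:]  1  'f'
  22  s[22:],s[7:]  2  'fd'
  23  s[7:],s[4:]  1  'f'

[0, 2, 1, 1, 0, 2, 1, 1, 2, 0, 1, 0, 1, 1, 0, 1, 2, 0, 3, 2, 1, 1, 2, 1]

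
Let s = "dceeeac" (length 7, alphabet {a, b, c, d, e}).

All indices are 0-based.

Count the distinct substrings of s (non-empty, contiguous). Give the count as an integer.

rank→(start, suffix):
  0 → (5, 'ac')
  1 → (6, 'c')
  2 → (1, 'ceeeac')
  3 → (0, 'dceeeac')
  4 → (4, 'eac')
  5 → (3, 'eeac')
  6 → (2, 'eeeac')

SA = [5, 6, 1, 0, 4, 3, 2]
rank  pair      lcp
   1  s[5:],s[6:]  0  ''
   2  s[6:],s[1:]  1  'c'
   3  s[1:],s[0:]  0  ''
   4  s[0:],s[4:]  0  ''
   5  s[4:],s[3:]  1  'e'
   6  s[3:],s[2:]  2  'ee'

n(n+1)/2 = 7·8/2 = 28
Σ LCP = 0 + 0 + 1 + 0 + 0 + 1 + 2 = 4
distinct = 28 − 4 = 24

24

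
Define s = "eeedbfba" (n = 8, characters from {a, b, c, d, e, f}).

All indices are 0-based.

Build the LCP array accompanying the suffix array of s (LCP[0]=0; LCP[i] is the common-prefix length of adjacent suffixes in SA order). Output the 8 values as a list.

sorted suffixes:
  #0 SA[0]=7  'a'
  #1 SA[1]=6  'ba'
  #2 SA[2]=4  'bfba'
  #3 SA[3]=3  'dbfba'
  #4 SA[4]=2  'edbfba'
  #5 SA[5]=1  'eedbfba'
  #6 SA[6]=0  'eeedbfba'
  #7 SA[7]=5  'fba'

SA = [7, 6, 4, 3, 2, 1, 0, 5]
[i] adj suffixes → lcp
  [1] 7/6 → 0 ('')
  [2] 6/4 → 1 ('b')
  [3] 4/3 → 0 ('')
  [4] 3/2 → 0 ('')
  [5] 2/1 → 1 ('e')
  [6] 1/0 → 2 ('ee')
  [7] 0/5 → 0 ('')

[0, 0, 1, 0, 0, 1, 2, 0]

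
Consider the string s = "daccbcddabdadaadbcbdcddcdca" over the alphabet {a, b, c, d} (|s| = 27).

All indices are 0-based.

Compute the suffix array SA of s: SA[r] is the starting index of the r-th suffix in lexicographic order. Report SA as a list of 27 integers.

[26, 13, 8, 1, 11, 14, 16, 4, 9, 18, 25, 3, 17, 2, 23, 5, 20, 12, 7, 0, 10, 15, 24, 22, 19, 6, 21]

rank | idx | suffix
   0 |  26 | a
   1 |  13 | aadbcbdcddcdca
   2 |   8 | abdadaadbcbdcddcdca
   3 |   1 | accbcddabdadaadbcbdcddcdca
   4 |  11 | adaadbcbdcddcdca
   5 |  14 | adbcbdcddcdca
   6 |  16 | bcbdcddcdca
   7 |   4 | bcddabdadaadbcbdcddcdca
   8 |   9 | bdadaadbcbdcddcdca
   9 |  18 | bdcddcdca
  10 |  25 | ca
  11 |   3 | cbcddabdadaadbcbdcddcdca
  12 |  17 | cbdcddcdca
  13 |   2 | ccbcddabdadaadbcbdcddcdca
  14 |  23 | cdca
  15 |   5 | cddabdadaadbcbdcddcdca
  16 |  20 | cddcdca
  17 |  12 | daadbcbdcddcdca
  18 |   7 | dabdadaadbcbdcddcdca
  19 |   0 | daccbcddabdadaadbcbdcddcdca
  20 |  10 | dadaadbcbdcddcdca
  21 |  15 | dbcbdcddcdca
  22 |  24 | dca
  23 |  22 | dcdca
  24 |  19 | dcddcdca
  25 |   6 | ddabdadaadbcbdcddcdca
  26 |  21 | ddcdca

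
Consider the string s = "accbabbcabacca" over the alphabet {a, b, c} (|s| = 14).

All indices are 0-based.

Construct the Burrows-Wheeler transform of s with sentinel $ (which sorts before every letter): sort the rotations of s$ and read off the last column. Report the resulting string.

accbb$caabcbcaa

rank  rotation         last
    0  $accbabbcabacca  a
    1  a$accbabbcabacc  c
    2  abacca$accbabbc  c
    3  abbcabacca$accb  b
    4  acca$accbabbcab  b
    5  accbabbcabacca$  $
    6  babbcabacca$acc  c
    7  bacca$accbabbca  a
    8  bbcabacca$accba  a
    9  bcabacca$accbab  b
   10  ca$accbabbcabac  c
   11  cabacca$accbabb  b
   12  cbabbcabacca$ac  c
   13  cca$accbabbcaba  a
   14  ccbabbcabacca$a  a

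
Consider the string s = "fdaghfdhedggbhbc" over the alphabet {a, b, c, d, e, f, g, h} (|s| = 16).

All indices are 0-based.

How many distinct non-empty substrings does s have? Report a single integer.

sorted suffixes:
  #0 SA[0]=2  'aghfdhedggbhbc'
  #1 SA[1]=14  'bc'
  #2 SA[2]=12  'bhbc'
  #3 SA[3]=15  'c'
  #4 SA[4]=1  'daghfdhedggbhbc'
  #5 SA[5]=9  'dggbhbc'
  #6 SA[6]=6  'dhedggbhbc'
  #7 SA[7]=8  'edggbhbc'
  #8 SA[8]=0  'fdaghfdhedggbhbc'
  #9 SA[9]=5  'fdhedggbhbc'
  #10 SA[10]=11  'gbhbc'
  #11 SA[11]=10  'ggbhbc'
  #12 SA[12]=3  'ghfdhedggbhbc'
  #13 SA[13]=13  'hbc'
  #14 SA[14]=7  'hedggbhbc'
  #15 SA[15]=4  'hfdhedggbhbc'

SA = [2, 14, 12, 15, 1, 9, 6, 8, 0, 5, 11, 10, 3, 13, 7, 4]
i: (SA[i-1],SA[i]) lcp shared
  1: (2,14) 0 ''
  2: (14,12) 1 'b'
  3: (12,15) 0 ''
  4: (15,1) 0 ''
  5: (1,9) 1 'd'
  6: (9,6) 1 'd'
  7: (6,8) 0 ''
  8: (8,0) 0 ''
  9: (0,5) 2 'fd'
  10: (5,11) 0 ''
  11: (11,10) 1 'g'
  12: (10,3) 1 'g'
  13: (3,13) 0 ''
  14: (13,7) 1 'h'
  15: (7,4) 1 'h'

n(n+1)/2 = 16·17/2 = 136
Σ LCP = 0 + 0 + 1 + 0 + 0 + 1 + 1 + 0 + 0 + 2 + 0 + 1 + 1 + 0 + 1 + 1 = 9
distinct = 136 − 9 = 127

127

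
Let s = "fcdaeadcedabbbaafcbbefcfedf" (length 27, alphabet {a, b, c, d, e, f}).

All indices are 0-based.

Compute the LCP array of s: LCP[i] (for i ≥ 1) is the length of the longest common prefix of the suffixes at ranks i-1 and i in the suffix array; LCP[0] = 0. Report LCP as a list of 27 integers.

[0, 1, 1, 1, 1, 0, 1, 2, 2, 1, 0, 1, 1, 1, 0, 2, 1, 1, 0, 1, 2, 1, 0, 1, 2, 2, 1]

rank | idx | suffix
   0 |  14 | aafcbbefcfedf
   1 |  10 | abbbaafcbbefcfedf
   2 |   5 | adcedabbbaafcbbefcfedf
   3 |   3 | aeadcedabbbaafcbbefcfedf
   4 |  15 | afcbbefcfedf
   5 |  13 | baafcbbefcfedf
   6 |  12 | bbaafcbbefcfedf
   7 |  11 | bbbaafcbbefcfedf
   8 |  18 | bbefcfedf
   9 |  19 | befcfedf
  10 |  17 | cbbefcfedf
  11 |   1 | cdaeadcedabbbaafcbbefcfedf
  12 |   7 | cedabbbaafcbbefcfedf
  13 |  22 | cfedf
  14 |   9 | dabbbaafcbbefcfedf
  15 |   2 | daeadcedabbbaafcbbefcfedf
  16 |   6 | dcedabbbaafcbbefcfedf
  17 |  25 | df
  18 |   4 | eadcedabbbaafcbbefcfedf
  19 |   8 | edabbbaafcbbefcfedf
  20 |  24 | edf
  21 |  20 | efcfedf
  22 |  26 | f
  23 |  16 | fcbbefcfedf
  24 |   0 | fcdaeadcedabbbaafcbbefcfedf
  25 |  21 | fcfedf
  26 |  23 | fedf

SA = [14, 10, 5, 3, 15, 13, 12, 11, 18, 19, 17, 1, 7, 22, 9, 2, 6, 25, 4, 8, 24, 20, 26, 16, 0, 21, 23]
[i] adj suffixes → lcp
  [1] 14/10 → 1 ('a')
  [2] 10/5 → 1 ('a')
  [3] 5/3 → 1 ('a')
  [4] 3/15 → 1 ('a')
  [5] 15/13 → 0 ('')
  [6] 13/12 → 1 ('b')
  [7] 12/11 → 2 ('bb')
  [8] 11/18 → 2 ('bb')
  [9] 18/19 → 1 ('b')
  [10] 19/17 → 0 ('')
  [11] 17/1 → 1 ('c')
  [12] 1/7 → 1 ('c')
  [13] 7/22 → 1 ('c')
  [14] 22/9 → 0 ('')
  [15] 9/2 → 2 ('da')
  [16] 2/6 → 1 ('d')
  [17] 6/25 → 1 ('d')
  [18] 25/4 → 0 ('')
  [19] 4/8 → 1 ('e')
  [20] 8/24 → 2 ('ed')
  [21] 24/20 → 1 ('e')
  [22] 20/26 → 0 ('')
  [23] 26/16 → 1 ('f')
  [24] 16/0 → 2 ('fc')
  [25] 0/21 → 2 ('fc')
  [26] 21/23 → 1 ('f')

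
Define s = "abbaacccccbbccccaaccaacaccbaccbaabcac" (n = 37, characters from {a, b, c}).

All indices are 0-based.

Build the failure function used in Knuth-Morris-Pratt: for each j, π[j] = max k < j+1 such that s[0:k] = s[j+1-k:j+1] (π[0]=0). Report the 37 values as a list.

[0, 0, 0, 1, 1, 0, 0, 0, 0, 0, 0, 0, 0, 0, 0, 0, 1, 1, 0, 0, 1, 1, 0, 1, 0, 0, 0, 1, 0, 0, 0, 1, 1, 2, 0, 1, 0]

π[0] = 0
j=1 s[j]='b': π[1]=0 (border '')
j=2 s[j]='b': π[2]=0 (border '')
j=3 s[j]='a': π[3]=1 (border 'a')
j=4 s[j]='a': k: 1→0; π[4]=1 (border 'a')
j=5 s[j]='c': k: 1→0; π[5]=0 (border '')
j=6 s[j]='c': π[6]=0 (border '')
j=7 s[j]='c': π[7]=0 (border '')
j=8 s[j]='c': π[8]=0 (border '')
j=9 s[j]='c': π[9]=0 (border '')
j=10 s[j]='b': π[10]=0 (border '')
j=11 s[j]='b': π[11]=0 (border '')
j=12 s[j]='c': π[12]=0 (border '')
j=13 s[j]='c': π[13]=0 (border '')
j=14 s[j]='c': π[14]=0 (border '')
j=15 s[j]='c': π[15]=0 (border '')
j=16 s[j]='a': π[16]=1 (border 'a')
j=17 s[j]='a': k: 1→0; π[17]=1 (border 'a')
j=18 s[j]='c': k: 1→0; π[18]=0 (border '')
j=19 s[j]='c': π[19]=0 (border '')
j=20 s[j]='a': π[20]=1 (border 'a')
j=21 s[j]='a': k: 1→0; π[21]=1 (border 'a')
j=22 s[j]='c': k: 1→0; π[22]=0 (border '')
j=23 s[j]='a': π[23]=1 (border 'a')
j=24 s[j]='c': k: 1→0; π[24]=0 (border '')
j=25 s[j]='c': π[25]=0 (border '')
j=26 s[j]='b': π[26]=0 (border '')
j=27 s[j]='a': π[27]=1 (border 'a')
j=28 s[j]='c': k: 1→0; π[28]=0 (border '')
j=29 s[j]='c': π[29]=0 (border '')
j=30 s[j]='b': π[30]=0 (border '')
j=31 s[j]='a': π[31]=1 (border 'a')
j=32 s[j]='a': k: 1→0; π[32]=1 (border 'a')
j=33 s[j]='b': π[33]=2 (border 'ab')
j=34 s[j]='c': k: 2→0; π[34]=0 (border '')
j=35 s[j]='a': π[35]=1 (border 'a')
j=36 s[j]='c': k: 1→0; π[36]=0 (border '')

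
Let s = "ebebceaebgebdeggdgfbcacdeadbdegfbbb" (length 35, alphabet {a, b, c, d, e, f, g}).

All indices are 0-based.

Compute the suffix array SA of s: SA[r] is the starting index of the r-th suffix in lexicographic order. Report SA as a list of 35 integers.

sorted suffixes:
  #0 SA[0]=21  'acdeadbdegfbbb'
  #1 SA[1]=25  'adbdegfbbb'
  #2 SA[2]=6  'aebgebdeggdgfbcacdeadbdegfbbb'
  #3 SA[3]=34  'b'
  #4 SA[4]=33  'bb'
  #5 SA[5]=32  'bbb'
  #6 SA[6]=19  'bcacdeadbdegfbbb'
  #7 SA[7]=3  'bceaebgebdeggdgfbcacdeadbdegfbbb'
  #8 SA[8]=27  'bdegfbbb'
  #9 SA[9]=11  'bdeggdgfbcacdeadbdegfbbb'
  #10 SA[10]=1  'bebceaebgebdeggdgfbcacdeadbdegfbbb'
  #11 SA[11]=8  'bgebdeggdgfbcacdeadbdegfbbb'
  #12 SA[12]=20  'cacdeadbdegfbbb'
  #13 SA[13]=22  'cdeadbdegfbbb'
  #14 SA[14]=4  'ceaebgebdeggdgfbcacdeadbdegfbbb'
  #15 SA[15]=26  'dbdegfbbb'
  #16 SA[16]=23  'deadbdegfbbb'
  #17 SA[17]=28  'degfbbb'
  #18 SA[18]=12  'deggdgfbcacdeadbdegfbbb'
  #19 SA[19]=16  'dgfbcacdeadbdegfbbb'
  #20 SA[20]=24  'eadbdegfbbb'
  #21 SA[21]=5  'eaebgebdeggdgfbcacdeadbdegfbbb'
  #22 SA[22]=2  'ebceaebgebdeggdgfbcacdeadbdegfbbb'
  #23 SA[23]=10  'ebdeggdgfbcacdeadbdegfbbb'
  #24 SA[24]=0  'ebebceaebgebdeggdgfbcacdeadbdegfbbb'
  #25 SA[25]=7  'ebgebdeggdgfbcacdeadbdegfbbb'
  #26 SA[26]=29  'egfbbb'
  #27 SA[27]=13  'eggdgfbcacdeadbdegfbbb'
  #28 SA[28]=31  'fbbb'
  #29 SA[29]=18  'fbcacdeadbdegfbbb'
  #30 SA[30]=15  'gdgfbcacdeadbdegfbbb'
  #31 SA[31]=9  'gebdeggdgfbcacdeadbdegfbbb'
  #32 SA[32]=30  'gfbbb'
  #33 SA[33]=17  'gfbcacdeadbdegfbbb'
  #34 SA[34]=14  'ggdgfbcacdeadbdegfbbb'

[21, 25, 6, 34, 33, 32, 19, 3, 27, 11, 1, 8, 20, 22, 4, 26, 23, 28, 12, 16, 24, 5, 2, 10, 0, 7, 29, 13, 31, 18, 15, 9, 30, 17, 14]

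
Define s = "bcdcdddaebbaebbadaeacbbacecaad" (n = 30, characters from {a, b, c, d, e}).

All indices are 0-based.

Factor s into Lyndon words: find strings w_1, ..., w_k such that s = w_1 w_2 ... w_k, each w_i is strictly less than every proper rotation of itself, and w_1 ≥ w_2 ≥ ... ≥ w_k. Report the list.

["bcdcddd", "aebb", "aebb", "adae", "acbbacec", "aad"]

emit factor 1: 'bcdcddd' (i=0, period=7)
emit factor 2: 'aebb' (i=7, period=4)
emit factor 3: 'aebb' (i=11, period=4)
emit factor 4: 'adae' (i=15, period=4)
emit factor 5: 'acbbacec' (i=19, period=8)
emit factor 6: 'aad' (i=27, period=3)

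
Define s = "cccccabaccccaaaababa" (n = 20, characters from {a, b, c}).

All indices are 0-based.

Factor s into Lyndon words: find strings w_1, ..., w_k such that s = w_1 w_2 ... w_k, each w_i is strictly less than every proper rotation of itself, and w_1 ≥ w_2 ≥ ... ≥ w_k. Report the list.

["c", "c", "c", "c", "c", "abacccc", "aaaabab", "a"]

emit factor 1: 'c' (i=0, period=1)
emit factor 2: 'c' (i=1, period=1)
emit factor 3: 'c' (i=2, period=1)
emit factor 4: 'c' (i=3, period=1)
emit factor 5: 'c' (i=4, period=1)
emit factor 6: 'abacccc' (i=5, period=7)
emit factor 7: 'aaaabab' (i=12, period=7)
emit factor 8: 'a' (i=19, period=1)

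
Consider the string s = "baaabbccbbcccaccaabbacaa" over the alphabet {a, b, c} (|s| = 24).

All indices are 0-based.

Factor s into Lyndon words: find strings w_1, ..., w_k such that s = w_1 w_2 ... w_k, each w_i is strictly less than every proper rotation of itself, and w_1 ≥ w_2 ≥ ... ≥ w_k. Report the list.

emit factor 1: 'b' (i=0, period=1)
emit factor 2: 'aaabbccbbcccaccaabbac' (i=1, period=21)
emit factor 3: 'a' (i=22, period=1)
emit factor 4: 'a' (i=23, period=1)

["b", "aaabbccbbcccaccaabbac", "a", "a"]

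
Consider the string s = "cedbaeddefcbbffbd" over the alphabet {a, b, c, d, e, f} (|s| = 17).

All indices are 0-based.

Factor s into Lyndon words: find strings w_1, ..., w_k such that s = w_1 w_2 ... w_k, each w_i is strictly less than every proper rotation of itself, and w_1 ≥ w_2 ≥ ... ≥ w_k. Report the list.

["ced", "b", "aeddefcbbffbd"]

emit factor 1: 'ced' (i=0, period=3)
emit factor 2: 'b' (i=3, period=1)
emit factor 3: 'aeddefcbbffbd' (i=4, period=13)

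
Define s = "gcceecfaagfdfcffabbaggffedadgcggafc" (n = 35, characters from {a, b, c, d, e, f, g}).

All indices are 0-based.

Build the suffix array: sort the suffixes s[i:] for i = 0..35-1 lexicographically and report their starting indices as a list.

[7, 16, 26, 32, 8, 19, 18, 17, 34, 1, 2, 5, 13, 29, 25, 11, 27, 4, 24, 3, 6, 15, 33, 12, 10, 23, 14, 22, 31, 0, 28, 9, 21, 30, 20]

rank | idx | suffix
   0 |   7 | aagfdfcffabbaggffedadgcggafc
   1 |  16 | abbaggffedadgcggafc
   2 |  26 | adgcggafc
   3 |  32 | afc
   4 |   8 | agfdfcffabbaggffedadgcggafc
   5 |  19 | aggffedadgcggafc
   6 |  18 | baggffedadgcggafc
   7 |  17 | bbaggffedadgcggafc
   8 |  34 | c
   9 |   1 | cceecfaagfdfcffabbaggffedadgcggafc
  10 |   2 | ceecfaagfdfcffabbaggffedadgcggafc
  11 |   5 | cfaagfdfcffabbaggffedadgcggafc
  12 |  13 | cffabbaggffedadgcggafc
  13 |  29 | cggafc
  14 |  25 | dadgcggafc
  15 |  11 | dfcffabbaggffedadgcggafc
  16 |  27 | dgcggafc
  17 |   4 | ecfaagfdfcffabbaggffedadgcggafc
  18 |  24 | edadgcggafc
  19 |   3 | eecfaagfdfcffabbaggffedadgcggafc
  20 |   6 | faagfdfcffabbaggffedadgcggafc
  21 |  15 | fabbaggffedadgcggafc
  22 |  33 | fc
  23 |  12 | fcffabbaggffedadgcggafc
  24 |  10 | fdfcffabbaggffedadgcggafc
  25 |  23 | fedadgcggafc
  26 |  14 | ffabbaggffedadgcggafc
  27 |  22 | ffedadgcggafc
  28 |  31 | gafc
  29 |   0 | gcceecfaagfdfcffabbaggffedadgcggafc
  30 |  28 | gcggafc
  31 |   9 | gfdfcffabbaggffedadgcggafc
  32 |  21 | gffedadgcggafc
  33 |  30 | ggafc
  34 |  20 | ggffedadgcggafc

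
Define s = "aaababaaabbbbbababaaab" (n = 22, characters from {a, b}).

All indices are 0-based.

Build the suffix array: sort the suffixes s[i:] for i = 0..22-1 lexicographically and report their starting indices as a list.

rank→(start, suffix):
  0 → (18, 'aaab')
  1 → (0, 'aaababaaabbbbbababaaab')
  2 → (6, 'aaabbbbbababaaab')
  3 → (19, 'aab')
  4 → (1, 'aababaaabbbbbababaaab')
  5 → (7, 'aabbbbbababaaab')
  6 → (20, 'ab')
  7 → (16, 'abaaab')
  8 → (4, 'abaaabbbbbababaaab')
  9 → (14, 'ababaaab')
  10 → (2, 'ababaaabbbbbababaaab')
  11 → (8, 'abbbbbababaaab')
  12 → (21, 'b')
  13 → (17, 'baaab')
  14 → (5, 'baaabbbbbababaaab')
  15 → (15, 'babaaab')
  16 → (3, 'babaaabbbbbababaaab')
  17 → (13, 'bababaaab')
  18 → (12, 'bbababaaab')
  19 → (11, 'bbbababaaab')
  20 → (10, 'bbbbababaaab')
  21 → (9, 'bbbbbababaaab')

[18, 0, 6, 19, 1, 7, 20, 16, 4, 14, 2, 8, 21, 17, 5, 15, 3, 13, 12, 11, 10, 9]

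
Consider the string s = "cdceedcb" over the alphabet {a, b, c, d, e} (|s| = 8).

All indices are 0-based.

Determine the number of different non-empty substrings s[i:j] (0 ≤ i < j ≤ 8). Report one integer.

31

sorted suffixes:
  #0 SA[0]=7  'b'
  #1 SA[1]=6  'cb'
  #2 SA[2]=0  'cdceedcb'
  #3 SA[3]=2  'ceedcb'
  #4 SA[4]=5  'dcb'
  #5 SA[5]=1  'dceedcb'
  #6 SA[6]=4  'edcb'
  #7 SA[7]=3  'eedcb'

SA = [7, 6, 0, 2, 5, 1, 4, 3]
[i] adj suffixes → lcp
  [1] 7/6 → 0 ('')
  [2] 6/0 → 1 ('c')
  [3] 0/2 → 1 ('c')
  [4] 2/5 → 0 ('')
  [5] 5/1 → 2 ('dc')
  [6] 1/4 → 0 ('')
  [7] 4/3 → 1 ('e')

n(n+1)/2 = 8·9/2 = 36
Σ LCP = 0 + 0 + 1 + 1 + 0 + 2 + 0 + 1 = 5
distinct = 36 − 5 = 31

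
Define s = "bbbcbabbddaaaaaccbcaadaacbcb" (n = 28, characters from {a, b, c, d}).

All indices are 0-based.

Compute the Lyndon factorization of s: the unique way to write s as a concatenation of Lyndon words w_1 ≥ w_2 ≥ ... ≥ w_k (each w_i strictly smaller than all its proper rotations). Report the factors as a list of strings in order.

emit factor 1: 'bbbc' (i=0, period=4)
emit factor 2: 'b' (i=4, period=1)
emit factor 3: 'abbdd' (i=5, period=5)
emit factor 4: 'aaaaaccbcaadaacbcb' (i=10, period=18)

["bbbc", "b", "abbdd", "aaaaaccbcaadaacbcb"]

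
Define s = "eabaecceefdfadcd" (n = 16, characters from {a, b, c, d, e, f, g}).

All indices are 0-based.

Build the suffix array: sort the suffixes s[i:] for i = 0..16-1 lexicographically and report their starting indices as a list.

[1, 12, 3, 2, 5, 14, 6, 15, 13, 10, 0, 4, 7, 8, 11, 9]

rank→(start, suffix):
  0 → (1, 'abaecceefdfadcd')
  1 → (12, 'adcd')
  2 → (3, 'aecceefdfadcd')
  3 → (2, 'baecceefdfadcd')
  4 → (5, 'cceefdfadcd')
  5 → (14, 'cd')
  6 → (6, 'ceefdfadcd')
  7 → (15, 'd')
  8 → (13, 'dcd')
  9 → (10, 'dfadcd')
  10 → (0, 'eabaecceefdfadcd')
  11 → (4, 'ecceefdfadcd')
  12 → (7, 'eefdfadcd')
  13 → (8, 'efdfadcd')
  14 → (11, 'fadcd')
  15 → (9, 'fdfadcd')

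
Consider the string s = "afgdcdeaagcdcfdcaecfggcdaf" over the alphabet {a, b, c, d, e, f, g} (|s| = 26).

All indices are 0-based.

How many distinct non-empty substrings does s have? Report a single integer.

322

rank→(start, suffix):
  0 → (7, 'aagcdcfdcaecfggcdaf')
  1 → (16, 'aecfggcdaf')
  2 → (24, 'af')
  3 → (0, 'afgdcdeaagcdcfdcaecfggcdaf')
  4 → (8, 'agcdcfdcaecfggcdaf')
  5 → (15, 'caecfggcdaf')
  6 → (22, 'cdaf')
  7 → (10, 'cdcfdcaecfggcdaf')
  8 → (4, 'cdeaagcdcfdcaecfggcdaf')
  9 → (12, 'cfdcaecfggcdaf')
  10 → (18, 'cfggcdaf')
  11 → (23, 'daf')
  12 → (14, 'dcaecfggcdaf')
  13 → (3, 'dcdeaagcdcfdcaecfggcdaf')
  14 → (11, 'dcfdcaecfggcdaf')
  15 → (5, 'deaagcdcfdcaecfggcdaf')
  16 → (6, 'eaagcdcfdcaecfggcdaf')
  17 → (17, 'ecfggcdaf')
  18 → (25, 'f')
  19 → (13, 'fdcaecfggcdaf')
  20 → (1, 'fgdcdeaagcdcfdcaecfggcdaf')
  21 → (19, 'fggcdaf')
  22 → (21, 'gcdaf')
  23 → (9, 'gcdcfdcaecfggcdaf')
  24 → (2, 'gdcdeaagcdcfdcaecfggcdaf')
  25 → (20, 'ggcdaf')

SA = [7, 16, 24, 0, 8, 15, 22, 10, 4, 12, 18, 23, 14, 3, 11, 5, 6, 17, 25, 13, 1, 19, 21, 9, 2, 20]
rank  pair      lcp
   1  s[7:],s[16:]  1  'a'
   2  s[16:],s[24:]  1  'a'
   3  s[24:],s[0:]  2  'af'
   4  s[0:],s[8:]  1  'a'
   5  s[8:],s[15:]  0  ''
   6  s[15:],s[22:]  1  'c'
   7  s[22:],s[10:]  2  'cd'
   8  s[10:],s[4:]  2  'cd'
   9  s[4:],s[12:]  1  'c'
  10  s[12:],s[18:]  2  'cf'
  11  s[18:],s[23:]  0  ''
  12  s[23:],s[14:]  1  'd'
  13  s[14:],s[3:]  2  'dc'
  14  s[3:],s[11:]  2  'dc'
  15  s[11:],s[5:]  1  'd'
  16  s[5:],s[6:]  0  ''
  17  s[6:],s[17:]  1  'e'
  18  s[17:],s[25:]  0  ''
  19  s[25:],s[13:]  1  'f'
  20  s[13:],s[1:]  1  'f'
  21  s[1:],s[19:]  2  'fg'
  22  s[19:],s[21:]  0  ''
  23  s[21:],s[9:]  3  'gcd'
  24  s[9:],s[2:]  1  'g'
  25  s[2:],s[20:]  1  'g'

n(n+1)/2 = 26·27/2 = 351
Σ LCP = 0 + 1 + 1 + 2 + 1 + 0 + 1 + 2 + 2 + 1 + 2 + 0 + 1 + 2 + 2 + 1 + 0 + 1 + 0 + 1 + 1 + 2 + 0 + 3 + 1 + 1 = 29
distinct = 351 − 29 = 322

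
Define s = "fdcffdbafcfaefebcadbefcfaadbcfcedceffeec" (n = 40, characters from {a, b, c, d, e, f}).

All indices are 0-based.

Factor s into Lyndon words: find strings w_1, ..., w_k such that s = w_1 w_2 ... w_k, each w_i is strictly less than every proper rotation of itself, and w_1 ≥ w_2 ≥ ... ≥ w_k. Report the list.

["f", "d", "cffd", "b", "afcf", "aefebc", "adbefcf", "aadbcfcedceffeec"]

emit factor 1: 'f' (i=0, period=1)
emit factor 2: 'd' (i=1, period=1)
emit factor 3: 'cffd' (i=2, period=4)
emit factor 4: 'b' (i=6, period=1)
emit factor 5: 'afcf' (i=7, period=4)
emit factor 6: 'aefebc' (i=11, period=6)
emit factor 7: 'adbefcf' (i=17, period=7)
emit factor 8: 'aadbcfcedceffeec' (i=24, period=16)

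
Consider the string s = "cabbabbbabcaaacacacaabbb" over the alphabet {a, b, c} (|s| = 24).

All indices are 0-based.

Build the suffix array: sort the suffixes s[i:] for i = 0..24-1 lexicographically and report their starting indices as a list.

[11, 19, 12, 1, 20, 4, 8, 17, 15, 13, 23, 3, 7, 22, 2, 6, 21, 5, 9, 10, 18, 0, 16, 14]

rank→(start, suffix):
  0 → (11, 'aaacacacaabbb')
  1 → (19, 'aabbb')
  2 → (12, 'aacacacaabbb')
  3 → (1, 'abbabbbabcaaacacacaabbb')
  4 → (20, 'abbb')
  5 → (4, 'abbbabcaaacacacaabbb')
  6 → (8, 'abcaaacacacaabbb')
  7 → (17, 'acaabbb')
  8 → (15, 'acacaabbb')
  9 → (13, 'acacacaabbb')
  10 → (23, 'b')
  11 → (3, 'babbbabcaaacacacaabbb')
  12 → (7, 'babcaaacacacaabbb')
  13 → (22, 'bb')
  14 → (2, 'bbabbbabcaaacacacaabbb')
  15 → (6, 'bbabcaaacacacaabbb')
  16 → (21, 'bbb')
  17 → (5, 'bbbabcaaacacacaabbb')
  18 → (9, 'bcaaacacacaabbb')
  19 → (10, 'caaacacacaabbb')
  20 → (18, 'caabbb')
  21 → (0, 'cabbabbbabcaaacacacaabbb')
  22 → (16, 'cacaabbb')
  23 → (14, 'cacacaabbb')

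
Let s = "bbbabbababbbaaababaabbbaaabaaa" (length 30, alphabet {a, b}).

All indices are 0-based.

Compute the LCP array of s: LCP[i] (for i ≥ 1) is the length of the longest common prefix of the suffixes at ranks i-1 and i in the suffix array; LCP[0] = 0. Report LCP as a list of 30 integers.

rank | idx | suffix
   0 |  29 | a
   1 |  28 | aa
   2 |  27 | aaa
   3 |  23 | aaabaaa
   4 |  12 | aaababaabbbaaabaaa
   5 |  24 | aabaaa
   6 |  13 | aababaabbbaaabaaa
   7 |  18 | aabbbaaabaaa
   8 |  25 | abaaa
   9 |  16 | abaabbbaaabaaa
  10 |  14 | ababaabbbaaabaaa
  11 |   6 | ababbbaaababaabbbaaabaaa
  12 |   3 | abbababbbaaababaabbbaaabaaa
  13 |  19 | abbbaaabaaa
  14 |   8 | abbbaaababaabbbaaabaaa
  15 |  26 | baaa
  16 |  22 | baaabaaa
  17 |  11 | baaababaabbbaaabaaa
  18 |  17 | baabbbaaabaaa
  19 |  15 | babaabbbaaabaaa
  20 |   5 | bababbbaaababaabbbaaabaaa
  21 |   2 | babbababbbaaababaabbbaaabaaa
  22 |   7 | babbbaaababaabbbaaabaaa
  23 |  21 | bbaaabaaa
  24 |  10 | bbaaababaabbbaaabaaa
  25 |   4 | bbababbbaaababaabbbaaabaaa
  26 |   1 | bbabbababbbaaababaabbbaaabaaa
  27 |  20 | bbbaaabaaa
  28 |   9 | bbbaaababaabbbaaabaaa
  29 |   0 | bbbabbababbbaaababaabbbaaabaaa

SA = [29, 28, 27, 23, 12, 24, 13, 18, 25, 16, 14, 6, 3, 19, 8, 26, 22, 11, 17, 15, 5, 2, 7, 21, 10, 4, 1, 20, 9, 0]
i: (SA[i-1],SA[i]) lcp shared
  1: (29,28) 1 'a'
  2: (28,27) 2 'aa'
  3: (27,23) 3 'aaa'
  4: (23,12) 5 'aaaba'
  5: (12,24) 2 'aa'
  6: (24,13) 4 'aaba'
  7: (13,18) 3 'aab'
  8: (18,25) 1 'a'
  9: (25,16) 4 'abaa'
  10: (16,14) 3 'aba'
  11: (14,6) 4 'abab'
  12: (6,3) 2 'ab'
  13: (3,19) 3 'abb'
  14: (19,8) 9 'abbbaaaba'
  15: (8,26) 0 ''
  16: (26,22) 4 'baaa'
  17: (22,11) 6 'baaaba'
  18: (11,17) 3 'baa'
  19: (17,15) 2 'ba'
  20: (15,5) 4 'baba'
  21: (5,2) 3 'bab'
  22: (2,7) 4 'babb'
  23: (7,21) 1 'b'
  24: (21,10) 7 'bbaaaba'
  25: (10,4) 3 'bba'
  26: (4,1) 4 'bbab'
  27: (1,20) 2 'bb'
  28: (20,9) 8 'bbbaaaba'
  29: (9,0) 4 'bbba'

[0, 1, 2, 3, 5, 2, 4, 3, 1, 4, 3, 4, 2, 3, 9, 0, 4, 6, 3, 2, 4, 3, 4, 1, 7, 3, 4, 2, 8, 4]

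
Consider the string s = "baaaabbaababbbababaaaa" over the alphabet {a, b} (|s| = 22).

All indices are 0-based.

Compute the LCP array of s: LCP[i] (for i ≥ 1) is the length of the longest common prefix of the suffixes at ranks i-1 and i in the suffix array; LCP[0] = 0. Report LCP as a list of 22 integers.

rank→(start, suffix):
  0 → (21, 'a')
  1 → (20, 'aa')
  2 → (19, 'aaa')
  3 → (18, 'aaaa')
  4 → (1, 'aaaabbaababbbababaaaa')
  5 → (2, 'aaabbaababbbababaaaa')
  6 → (7, 'aababbbababaaaa')
  7 → (3, 'aabbaababbbababaaaa')
  8 → (16, 'abaaaa')
  9 → (14, 'ababaaaa')
  10 → (8, 'ababbbababaaaa')
  11 → (4, 'abbaababbbababaaaa')
  12 → (10, 'abbbababaaaa')
  13 → (17, 'baaaa')
  14 → (0, 'baaaabbaababbbababaaaa')
  15 → (6, 'baababbbababaaaa')
  16 → (15, 'babaaaa')
  17 → (13, 'bababaaaa')
  18 → (9, 'babbbababaaaa')
  19 → (5, 'bbaababbbababaaaa')
  20 → (12, 'bbababaaaa')
  21 → (11, 'bbbababaaaa')

SA = [21, 20, 19, 18, 1, 2, 7, 3, 16, 14, 8, 4, 10, 17, 0, 6, 15, 13, 9, 5, 12, 11]
i: (SA[i-1],SA[i]) lcp shared
  1: (21,20) 1 'a'
  2: (20,19) 2 'aa'
  3: (19,18) 3 'aaa'
  4: (18,1) 4 'aaaa'
  5: (1,2) 3 'aaa'
  6: (2,7) 2 'aa'
  7: (7,3) 3 'aab'
  8: (3,16) 1 'a'
  9: (16,14) 3 'aba'
  10: (14,8) 4 'abab'
  11: (8,4) 2 'ab'
  12: (4,10) 3 'abb'
  13: (10,17) 0 ''
  14: (17,0) 5 'baaaa'
  15: (0,6) 3 'baa'
  16: (6,15) 2 'ba'
  17: (15,13) 4 'baba'
  18: (13,9) 3 'bab'
  19: (9,5) 1 'b'
  20: (5,12) 3 'bba'
  21: (12,11) 2 'bb'

[0, 1, 2, 3, 4, 3, 2, 3, 1, 3, 4, 2, 3, 0, 5, 3, 2, 4, 3, 1, 3, 2]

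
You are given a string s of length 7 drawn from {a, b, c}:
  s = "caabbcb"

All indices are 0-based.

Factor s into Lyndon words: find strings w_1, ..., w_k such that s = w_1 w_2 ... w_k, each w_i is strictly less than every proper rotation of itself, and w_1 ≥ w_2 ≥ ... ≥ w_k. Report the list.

["c", "aabbcb"]

emit factor 1: 'c' (i=0, period=1)
emit factor 2: 'aabbcb' (i=1, period=6)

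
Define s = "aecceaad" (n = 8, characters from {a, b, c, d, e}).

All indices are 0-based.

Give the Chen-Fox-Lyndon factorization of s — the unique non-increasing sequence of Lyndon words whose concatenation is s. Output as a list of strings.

["aecce", "aad"]

emit factor 1: 'aecce' (i=0, period=5)
emit factor 2: 'aad' (i=5, period=3)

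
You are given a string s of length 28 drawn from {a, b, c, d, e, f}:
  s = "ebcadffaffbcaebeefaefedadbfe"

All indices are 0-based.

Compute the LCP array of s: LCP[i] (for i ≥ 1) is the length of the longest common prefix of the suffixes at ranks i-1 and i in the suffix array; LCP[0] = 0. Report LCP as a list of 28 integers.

sorted suffixes:
  #0 SA[0]=23  'adbfe'
  #1 SA[1]=3  'adffaffbcaebeefaefedadbfe'
  #2 SA[2]=12  'aebeefaefedadbfe'
  #3 SA[3]=18  'aefedadbfe'
  #4 SA[4]=7  'affbcaebeefaefedadbfe'
  #5 SA[5]=1  'bcadffaffbcaebeefaefedadbfe'
  #6 SA[6]=10  'bcaebeefaefedadbfe'
  #7 SA[7]=14  'beefaefedadbfe'
  #8 SA[8]=25  'bfe'
  #9 SA[9]=2  'cadffaffbcaebeefaefedadbfe'
  #10 SA[10]=11  'caebeefaefedadbfe'
  #11 SA[11]=22  'dadbfe'
  #12 SA[12]=24  'dbfe'
  #13 SA[13]=4  'dffaffbcaebeefaefedadbfe'
  #14 SA[14]=27  'e'
  #15 SA[15]=0  'ebcadffaffbcaebeefaefedadbfe'
  #16 SA[16]=13  'ebeefaefedadbfe'
  #17 SA[17]=21  'edadbfe'
  #18 SA[18]=15  'eefaefedadbfe'
  #19 SA[19]=16  'efaefedadbfe'
  #20 SA[20]=19  'efedadbfe'
  #21 SA[21]=17  'faefedadbfe'
  #22 SA[22]=6  'faffbcaebeefaefedadbfe'
  #23 SA[23]=9  'fbcaebeefaefedadbfe'
  #24 SA[24]=26  'fe'
  #25 SA[25]=20  'fedadbfe'
  #26 SA[26]=5  'ffaffbcaebeefaefedadbfe'
  #27 SA[27]=8  'ffbcaebeefaefedadbfe'

SA = [23, 3, 12, 18, 7, 1, 10, 14, 25, 2, 11, 22, 24, 4, 27, 0, 13, 21, 15, 16, 19, 17, 6, 9, 26, 20, 5, 8]
rank  pair      lcp
   1  s[23:],s[3:]  2  'ad'
   2  s[3:],s[12:]  1  'a'
   3  s[12:],s[18:]  2  'ae'
   4  s[18:],s[7:]  1  'a'
   5  s[7:],s[1:]  0  ''
   6  s[1:],s[10:]  3  'bca'
   7  s[10:],s[14:]  1  'b'
   8  s[14:],s[25:]  1  'b'
   9  s[25:],s[2:]  0  ''
  10  s[2:],s[11:]  2  'ca'
  11  s[11:],s[22:]  0  ''
  12  s[22:],s[24:]  1  'd'
  13  s[24:],s[4:]  1  'd'
  14  s[4:],s[27:]  0  ''
  15  s[27:],s[0:]  1  'e'
  16  s[0:],s[13:]  2  'eb'
  17  s[13:],s[21:]  1  'e'
  18  s[21:],s[15:]  1  'e'
  19  s[15:],s[16:]  1  'e'
  20  s[16:],s[19:]  2  'ef'
  21  s[19:],s[17:]  0  ''
  22  s[17:],s[6:]  2  'fa'
  23  s[6:],s[9:]  1  'f'
  24  s[9:],s[26:]  1  'f'
  25  s[26:],s[20:]  2  'fe'
  26  s[20:],s[5:]  1  'f'
  27  s[5:],s[8:]  2  'ff'

[0, 2, 1, 2, 1, 0, 3, 1, 1, 0, 2, 0, 1, 1, 0, 1, 2, 1, 1, 1, 2, 0, 2, 1, 1, 2, 1, 2]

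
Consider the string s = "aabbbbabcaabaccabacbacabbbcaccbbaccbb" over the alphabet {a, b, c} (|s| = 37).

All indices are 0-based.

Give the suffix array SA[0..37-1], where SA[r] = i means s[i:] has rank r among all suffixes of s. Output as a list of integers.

rank | idx | suffix
   0 |   9 | aabaccabacbacabbbcaccbbaccbb
   1 |   0 | aabbbbabcaabaccabacbacabbbcaccbbaccbb
   2 |  15 | abacbacabbbcaccbbaccbb
   3 |  10 | abaccabacbacabbbcaccbbaccbb
   4 |   1 | abbbbabcaabaccabacbacabbbcaccbbaccbb
   5 |  22 | abbbcaccbbaccbb
   6 |   6 | abcaabaccabacbacabbbcaccbbaccbb
   7 |  20 | acabbbcaccbbaccbb
   8 |  17 | acbacabbbcaccbbaccbb
   9 |  12 | accabacbacabbbcaccbbaccbb
  10 |  32 | accbb
  11 |  27 | accbbaccbb
  12 |  36 | b
  13 |   5 | babcaabaccabacbacabbbcaccbbaccbb
  14 |  19 | bacabbbcaccbbaccbb
  15 |  16 | bacbacabbbcaccbbaccbb
  16 |  11 | baccabacbacabbbcaccbbaccbb
  17 |  31 | baccbb
  18 |  35 | bb
  19 |   4 | bbabcaabaccabacbacabbbcaccbbaccbb
  20 |  30 | bbaccbb
  21 |   3 | bbbabcaabaccabacbacabbbcaccbbaccbb
  22 |   2 | bbbbabcaabaccabacbacabbbcaccbbaccbb
  23 |  23 | bbbcaccbbaccbb
  24 |  24 | bbcaccbbaccbb
  25 |   7 | bcaabaccabacbacabbbcaccbbaccbb
  26 |  25 | bcaccbbaccbb
  27 |   8 | caabaccabacbacabbbcaccbbaccbb
  28 |  14 | cabacbacabbbcaccbbaccbb
  29 |  21 | cabbbcaccbbaccbb
  30 |  26 | caccbbaccbb
  31 |  18 | cbacabbbcaccbbaccbb
  32 |  34 | cbb
  33 |  29 | cbbaccbb
  34 |  13 | ccabacbacabbbcaccbbaccbb
  35 |  33 | ccbb
  36 |  28 | ccbbaccbb

[9, 0, 15, 10, 1, 22, 6, 20, 17, 12, 32, 27, 36, 5, 19, 16, 11, 31, 35, 4, 30, 3, 2, 23, 24, 7, 25, 8, 14, 21, 26, 18, 34, 29, 13, 33, 28]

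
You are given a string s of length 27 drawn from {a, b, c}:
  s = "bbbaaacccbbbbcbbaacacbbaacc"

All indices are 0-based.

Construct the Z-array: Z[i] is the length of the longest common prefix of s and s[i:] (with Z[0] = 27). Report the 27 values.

[27, 2, 1, 0, 0, 0, 0, 0, 0, 3, 3, 2, 1, 0, 2, 1, 0, 0, 0, 0, 0, 2, 1, 0, 0, 0, 0]

Z[0]=27
i=1: fresh scan; Z[1]=2 extend→box=[1,3)
i=2: min(r-i=1, Z[1]=2)=1; Z[2]=1
i=3: fresh scan; Z[3]=0
i=4: fresh scan; Z[4]=0
i=5: fresh scan; Z[5]=0
i=6: fresh scan; Z[6]=0
i=7: fresh scan; Z[7]=0
i=8: fresh scan; Z[8]=0
i=9: fresh scan; Z[9]=3 extend→box=[9,12)
i=10: min(r-i=2, Z[1]=2)=2; Z[10]=3 extend→box=[10,13)
i=11: min(r-i=2, Z[1]=2)=2; Z[11]=2
i=12: min(r-i=1, Z[2]=1)=1; Z[12]=1
i=13: fresh scan; Z[13]=0
i=14: fresh scan; Z[14]=2 extend→box=[14,16)
i=15: min(r-i=1, Z[1]=2)=1; Z[15]=1
i=16: fresh scan; Z[16]=0
i=17: fresh scan; Z[17]=0
i=18: fresh scan; Z[18]=0
i=19: fresh scan; Z[19]=0
i=20: fresh scan; Z[20]=0
i=21: fresh scan; Z[21]=2 extend→box=[21,23)
i=22: min(r-i=1, Z[1]=2)=1; Z[22]=1
i=23: fresh scan; Z[23]=0
i=24: fresh scan; Z[24]=0
i=25: fresh scan; Z[25]=0
i=26: fresh scan; Z[26]=0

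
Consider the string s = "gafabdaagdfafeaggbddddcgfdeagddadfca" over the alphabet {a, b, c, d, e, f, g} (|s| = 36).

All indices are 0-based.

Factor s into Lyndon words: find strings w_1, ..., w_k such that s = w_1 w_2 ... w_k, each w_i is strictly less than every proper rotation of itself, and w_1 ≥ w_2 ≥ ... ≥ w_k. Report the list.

["g", "af", "abd", "aagdfafeaggbddddcgfdeagddadfc", "a"]

emit factor 1: 'g' (i=0, period=1)
emit factor 2: 'af' (i=1, period=2)
emit factor 3: 'abd' (i=3, period=3)
emit factor 4: 'aagdfafeaggbddddcgfdeagddadfc' (i=6, period=29)
emit factor 5: 'a' (i=35, period=1)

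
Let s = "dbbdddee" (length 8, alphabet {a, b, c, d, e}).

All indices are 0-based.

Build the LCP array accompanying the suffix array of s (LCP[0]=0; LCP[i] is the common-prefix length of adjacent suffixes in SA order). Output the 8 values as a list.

rank→(start, suffix):
  0 → (1, 'bbdddee')
  1 → (2, 'bdddee')
  2 → (0, 'dbbdddee')
  3 → (3, 'dddee')
  4 → (4, 'ddee')
  5 → (5, 'dee')
  6 → (7, 'e')
  7 → (6, 'ee')

SA = [1, 2, 0, 3, 4, 5, 7, 6]
[i] adj suffixes → lcp
  [1] 1/2 → 1 ('b')
  [2] 2/0 → 0 ('')
  [3] 0/3 → 1 ('d')
  [4] 3/4 → 2 ('dd')
  [5] 4/5 → 1 ('d')
  [6] 5/7 → 0 ('')
  [7] 7/6 → 1 ('e')

[0, 1, 0, 1, 2, 1, 0, 1]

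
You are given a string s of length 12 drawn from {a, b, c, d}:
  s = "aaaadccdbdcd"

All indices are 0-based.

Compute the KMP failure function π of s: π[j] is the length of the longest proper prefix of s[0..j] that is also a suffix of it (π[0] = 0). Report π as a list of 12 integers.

π[0] = 0
j=1 s[j]='a': π[1]=1 (border 'a')
j=2 s[j]='a': π[2]=2 (border 'aa')
j=3 s[j]='a': π[3]=3 (border 'aaa')
j=4 s[j]='d': k: 3→2→1→0; π[4]=0 (border '')
j=5 s[j]='c': π[5]=0 (border '')
j=6 s[j]='c': π[6]=0 (border '')
j=7 s[j]='d': π[7]=0 (border '')
j=8 s[j]='b': π[8]=0 (border '')
j=9 s[j]='d': π[9]=0 (border '')
j=10 s[j]='c': π[10]=0 (border '')
j=11 s[j]='d': π[11]=0 (border '')

[0, 1, 2, 3, 0, 0, 0, 0, 0, 0, 0, 0]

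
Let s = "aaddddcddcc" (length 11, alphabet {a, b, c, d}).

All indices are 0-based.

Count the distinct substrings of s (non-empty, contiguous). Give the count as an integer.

sorted suffixes:
  #0 SA[0]=0  'aaddddcddcc'
  #1 SA[1]=1  'addddcddcc'
  #2 SA[2]=10  'c'
  #3 SA[3]=9  'cc'
  #4 SA[4]=6  'cddcc'
  #5 SA[5]=8  'dcc'
  #6 SA[6]=5  'dcddcc'
  #7 SA[7]=7  'ddcc'
  #8 SA[8]=4  'ddcddcc'
  #9 SA[9]=3  'dddcddcc'
  #10 SA[10]=2  'ddddcddcc'

SA = [0, 1, 10, 9, 6, 8, 5, 7, 4, 3, 2]
i: (SA[i-1],SA[i]) lcp shared
  1: (0,1) 1 'a'
  2: (1,10) 0 ''
  3: (10,9) 1 'c'
  4: (9,6) 1 'c'
  5: (6,8) 0 ''
  6: (8,5) 2 'dc'
  7: (5,7) 1 'd'
  8: (7,4) 3 'ddc'
  9: (4,3) 2 'dd'
  10: (3,2) 3 'ddd'

n(n+1)/2 = 11·12/2 = 66
Σ LCP = 0 + 1 + 0 + 1 + 1 + 0 + 2 + 1 + 3 + 2 + 3 = 14
distinct = 66 − 14 = 52

52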